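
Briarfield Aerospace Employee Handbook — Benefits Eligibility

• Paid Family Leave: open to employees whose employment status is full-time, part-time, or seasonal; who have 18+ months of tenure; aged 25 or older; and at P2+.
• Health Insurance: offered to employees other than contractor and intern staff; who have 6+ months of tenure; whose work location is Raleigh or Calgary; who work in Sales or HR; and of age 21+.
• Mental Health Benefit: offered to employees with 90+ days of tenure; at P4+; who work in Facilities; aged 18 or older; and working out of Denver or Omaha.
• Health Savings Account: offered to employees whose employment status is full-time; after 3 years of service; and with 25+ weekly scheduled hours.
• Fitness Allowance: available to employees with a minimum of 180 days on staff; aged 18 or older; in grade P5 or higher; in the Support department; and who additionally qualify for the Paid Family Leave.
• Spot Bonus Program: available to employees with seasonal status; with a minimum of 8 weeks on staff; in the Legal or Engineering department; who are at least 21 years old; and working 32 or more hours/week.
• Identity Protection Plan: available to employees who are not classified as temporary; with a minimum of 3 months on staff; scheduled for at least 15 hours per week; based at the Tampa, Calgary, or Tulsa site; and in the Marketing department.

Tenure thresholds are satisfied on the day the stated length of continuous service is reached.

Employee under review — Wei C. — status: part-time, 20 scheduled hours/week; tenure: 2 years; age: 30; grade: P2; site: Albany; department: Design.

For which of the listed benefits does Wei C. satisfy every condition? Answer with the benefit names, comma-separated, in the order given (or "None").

Paid Family Leave — status part-time ✓; service 2 years ≥ 18 months (≈540 days) ✓; age 30 ≥ 25 ✓; grade P2 ≥ P2 ✓ → eligible.
Health Insurance — status part-time ✓ (not excluded); service 2 years ≥ 6 months (≈180 days) ✓; site Albany ✗ (not Raleigh or Calgary) → not eligible.
Mental Health Benefit — service 2 years ≥ 90 days ✓; grade P2 < P4 ✗ → not eligible.
Health Savings Account — status part-time ✗ (requires full-time) → not eligible.
Fitness Allowance — service 2 years ≥ 180 days ✓; age 30 ≥ 18 ✓; grade P2 < P5 ✗ → not eligible.
Spot Bonus Program — status part-time ✗ (requires seasonal) → not eligible.
Identity Protection Plan — status part-time ✓ (not excluded); service 2 years ≥ 3 months (≈90 days) ✓; 20 hrs/wk ≥ 15 ✓; site Albany ✗ (not Tampa, Calgary, or Tulsa) → not eligible.

Paid Family Leave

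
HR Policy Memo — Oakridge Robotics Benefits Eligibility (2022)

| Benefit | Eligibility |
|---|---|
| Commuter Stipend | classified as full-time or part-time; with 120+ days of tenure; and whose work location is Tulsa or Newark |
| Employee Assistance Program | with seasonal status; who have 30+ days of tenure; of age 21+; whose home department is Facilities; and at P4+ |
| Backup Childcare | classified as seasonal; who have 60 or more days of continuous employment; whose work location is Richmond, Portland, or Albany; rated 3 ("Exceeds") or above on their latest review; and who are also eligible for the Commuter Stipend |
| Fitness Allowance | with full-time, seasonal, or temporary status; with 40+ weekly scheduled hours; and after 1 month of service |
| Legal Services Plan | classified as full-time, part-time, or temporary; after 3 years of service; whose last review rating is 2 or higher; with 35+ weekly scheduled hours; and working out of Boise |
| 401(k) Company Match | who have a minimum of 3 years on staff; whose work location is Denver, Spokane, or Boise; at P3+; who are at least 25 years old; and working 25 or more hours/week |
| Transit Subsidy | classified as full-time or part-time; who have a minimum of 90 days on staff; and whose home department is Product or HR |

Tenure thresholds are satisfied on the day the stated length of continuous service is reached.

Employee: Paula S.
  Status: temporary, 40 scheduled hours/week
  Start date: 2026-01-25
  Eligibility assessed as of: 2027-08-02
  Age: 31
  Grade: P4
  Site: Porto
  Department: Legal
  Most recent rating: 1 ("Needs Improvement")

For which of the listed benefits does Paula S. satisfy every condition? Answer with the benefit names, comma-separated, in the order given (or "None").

Service from 2026-01-25 to 2027-08-02: 554 days.
Commuter Stipend — status temporary ✗ (requires full-time or part-time) → not eligible.
Employee Assistance Program — status temporary ✗ (requires seasonal) → not eligible.
Backup Childcare — status temporary ✗ (requires seasonal) → not eligible.
Fitness Allowance — status temporary ✓; 40 hrs/wk ≥ 40 ✓; service 554 days ≥ 1 month (≈30 days) ✓ → eligible.
Legal Services Plan — status temporary ✓; service 554 days < 3 years (≈1095 days) ✗ → not eligible.
401(k) Company Match — service 554 days < 3 years (≈1095 days) ✗ → not eligible.
Transit Subsidy — status temporary ✗ (requires full-time or part-time) → not eligible.

Fitness Allowance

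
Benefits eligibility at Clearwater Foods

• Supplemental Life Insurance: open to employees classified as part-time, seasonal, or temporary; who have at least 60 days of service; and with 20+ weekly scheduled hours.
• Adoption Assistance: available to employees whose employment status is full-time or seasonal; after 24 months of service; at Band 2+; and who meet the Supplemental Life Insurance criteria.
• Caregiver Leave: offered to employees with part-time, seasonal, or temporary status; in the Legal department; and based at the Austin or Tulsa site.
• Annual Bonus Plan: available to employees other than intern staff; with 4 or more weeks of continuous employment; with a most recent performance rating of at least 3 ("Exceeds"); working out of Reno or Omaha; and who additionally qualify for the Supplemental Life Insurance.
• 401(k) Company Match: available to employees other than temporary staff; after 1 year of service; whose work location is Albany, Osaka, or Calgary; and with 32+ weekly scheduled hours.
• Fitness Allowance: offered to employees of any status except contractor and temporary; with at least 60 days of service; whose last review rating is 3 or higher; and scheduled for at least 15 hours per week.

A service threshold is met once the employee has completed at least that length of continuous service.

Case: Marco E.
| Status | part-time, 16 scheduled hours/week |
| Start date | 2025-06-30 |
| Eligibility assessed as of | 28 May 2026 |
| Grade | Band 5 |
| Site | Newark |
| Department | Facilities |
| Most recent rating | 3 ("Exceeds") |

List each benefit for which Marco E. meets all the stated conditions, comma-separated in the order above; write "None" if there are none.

Fitness Allowance

Service from 2025-06-30 to 28 May 2026: 332 days.
Supplemental Life Insurance — status part-time ✓; service 332 days ≥ 60 days ✓; 16 hrs/wk < 20 ✗ → not eligible.
Adoption Assistance — status part-time ✗ (requires full-time or seasonal) → not eligible.
Caregiver Leave — status part-time ✓; dept Facilities ✗ → not eligible.
Annual Bonus Plan — status part-time ✓ (not excluded); service 332 days ≥ 4 weeks (≈28 days) ✓; rating 3 ≥ 3 ✓; site Newark ✗ (not Reno or Omaha) → not eligible.
401(k) Company Match — status part-time ✓ (not excluded); service 332 days < 1 year (≈365 days) ✗ → not eligible.
Fitness Allowance — status part-time ✓ (not excluded); service 332 days ≥ 60 days ✓; rating 3 ≥ 3 ✓; 16 hrs/wk ≥ 15 ✓ → eligible.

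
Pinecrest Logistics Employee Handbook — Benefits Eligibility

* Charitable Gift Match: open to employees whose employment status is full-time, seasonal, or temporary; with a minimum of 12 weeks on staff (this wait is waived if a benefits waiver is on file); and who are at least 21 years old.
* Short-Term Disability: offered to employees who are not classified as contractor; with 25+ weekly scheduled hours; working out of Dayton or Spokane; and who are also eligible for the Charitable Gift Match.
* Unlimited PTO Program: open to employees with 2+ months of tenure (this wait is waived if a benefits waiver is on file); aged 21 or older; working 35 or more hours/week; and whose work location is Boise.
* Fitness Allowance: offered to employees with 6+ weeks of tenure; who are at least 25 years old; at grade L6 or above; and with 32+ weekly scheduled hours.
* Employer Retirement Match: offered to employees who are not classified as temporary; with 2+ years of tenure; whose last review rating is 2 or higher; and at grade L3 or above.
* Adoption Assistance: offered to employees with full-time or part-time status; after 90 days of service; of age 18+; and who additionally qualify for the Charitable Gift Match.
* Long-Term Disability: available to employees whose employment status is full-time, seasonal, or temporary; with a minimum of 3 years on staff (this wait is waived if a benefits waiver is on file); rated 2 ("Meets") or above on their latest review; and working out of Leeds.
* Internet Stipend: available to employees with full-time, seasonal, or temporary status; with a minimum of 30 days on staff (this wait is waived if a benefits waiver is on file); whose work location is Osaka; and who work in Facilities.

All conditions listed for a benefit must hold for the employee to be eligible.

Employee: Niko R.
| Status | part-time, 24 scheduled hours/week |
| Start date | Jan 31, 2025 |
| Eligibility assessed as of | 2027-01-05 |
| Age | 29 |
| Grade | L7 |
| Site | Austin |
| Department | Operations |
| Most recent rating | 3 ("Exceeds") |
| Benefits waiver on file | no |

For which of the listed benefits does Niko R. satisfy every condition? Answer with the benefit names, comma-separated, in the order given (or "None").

None

Service from Jan 31, 2025 to 2027-01-05: 704 days.
Charitable Gift Match — status part-time ✗ (requires full-time, seasonal, or temporary) → not eligible.
Short-Term Disability — status part-time ✓ (not excluded); 24 hrs/wk < 25 ✗ → not eligible.
Unlimited PTO Program — no waiver, service 704 days ≥ 2 months (≈60 days) ✓; age 29 ≥ 21 ✓; 24 hrs/wk < 35 ✗ → not eligible.
Fitness Allowance — service 704 days ≥ 6 weeks (≈42 days) ✓; age 29 ≥ 25 ✓; grade L7 ≥ L6 ✓; 24 hrs/wk < 32 ✗ → not eligible.
Employer Retirement Match — status part-time ✓ (not excluded); service 704 days < 2 years (≈730 days) ✗ → not eligible.
Adoption Assistance — status part-time ✓; service 704 days ≥ 90 days ✓; age 29 ≥ 18 ✓; not eligible for Charitable Gift Match ✗ → not eligible.
Long-Term Disability — status part-time ✗ (requires full-time, seasonal, or temporary) → not eligible.
Internet Stipend — status part-time ✗ (requires full-time, seasonal, or temporary) → not eligible.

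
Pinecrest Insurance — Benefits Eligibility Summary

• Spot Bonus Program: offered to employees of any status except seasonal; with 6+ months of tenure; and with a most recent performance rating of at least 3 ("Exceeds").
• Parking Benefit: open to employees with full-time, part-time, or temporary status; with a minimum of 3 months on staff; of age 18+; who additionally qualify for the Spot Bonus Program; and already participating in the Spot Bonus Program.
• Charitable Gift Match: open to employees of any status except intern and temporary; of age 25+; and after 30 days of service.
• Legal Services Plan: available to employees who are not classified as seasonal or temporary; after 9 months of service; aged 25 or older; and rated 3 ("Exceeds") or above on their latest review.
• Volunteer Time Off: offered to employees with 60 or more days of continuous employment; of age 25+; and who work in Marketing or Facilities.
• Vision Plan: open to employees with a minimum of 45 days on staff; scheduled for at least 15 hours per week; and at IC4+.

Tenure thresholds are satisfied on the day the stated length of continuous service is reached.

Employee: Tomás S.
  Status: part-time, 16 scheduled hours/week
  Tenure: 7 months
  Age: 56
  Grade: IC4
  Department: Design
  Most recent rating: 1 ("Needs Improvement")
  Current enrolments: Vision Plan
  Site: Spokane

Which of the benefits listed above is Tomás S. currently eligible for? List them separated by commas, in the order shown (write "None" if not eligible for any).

Spot Bonus Program — status part-time ✓ (not excluded); service 7 months ≥ 6 months ✓; rating 1 < 3 ✗ → not eligible.
Parking Benefit — status part-time ✓; service 7 months ≥ 3 months ✓; age 56 ≥ 18 ✓; not eligible for Spot Bonus Program ✗ → not eligible.
Charitable Gift Match — status part-time ✓ (not excluded); age 56 ≥ 25 ✓; service 7 months ≥ 30 days ✓ → eligible.
Legal Services Plan — status part-time ✓ (not excluded); service 7 months < 9 months ✗ → not eligible.
Volunteer Time Off — service 7 months ≥ 60 days ✓; age 56 ≥ 25 ✓; dept Design ✗ → not eligible.
Vision Plan — service 7 months ≥ 45 days ✓; 16 hrs/wk ≥ 15 ✓; grade IC4 ≥ IC4 ✓ → eligible.

Charitable Gift Match, Vision Plan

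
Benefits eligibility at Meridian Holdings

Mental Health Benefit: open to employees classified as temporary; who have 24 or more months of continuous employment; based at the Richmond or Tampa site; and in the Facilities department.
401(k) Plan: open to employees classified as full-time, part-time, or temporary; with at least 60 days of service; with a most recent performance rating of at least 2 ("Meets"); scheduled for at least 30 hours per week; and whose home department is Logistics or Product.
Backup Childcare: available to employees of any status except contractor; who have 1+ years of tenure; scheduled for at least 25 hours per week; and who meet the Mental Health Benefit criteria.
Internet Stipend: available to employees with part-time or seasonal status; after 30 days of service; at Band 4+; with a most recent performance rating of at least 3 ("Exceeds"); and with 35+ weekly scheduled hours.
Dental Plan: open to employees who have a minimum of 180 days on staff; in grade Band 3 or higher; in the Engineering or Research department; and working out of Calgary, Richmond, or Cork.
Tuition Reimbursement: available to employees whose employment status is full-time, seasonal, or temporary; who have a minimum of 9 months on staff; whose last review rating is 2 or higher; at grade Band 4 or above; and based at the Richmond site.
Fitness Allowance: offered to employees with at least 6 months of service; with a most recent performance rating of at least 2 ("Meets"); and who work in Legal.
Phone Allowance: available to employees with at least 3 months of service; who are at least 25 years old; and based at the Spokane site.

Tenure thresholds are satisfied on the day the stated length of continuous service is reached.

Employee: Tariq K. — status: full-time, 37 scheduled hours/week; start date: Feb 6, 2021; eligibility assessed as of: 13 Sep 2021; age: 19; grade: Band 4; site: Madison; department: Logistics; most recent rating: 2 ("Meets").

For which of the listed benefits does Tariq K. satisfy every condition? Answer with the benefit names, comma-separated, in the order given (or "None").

401(k) Plan

Service from Feb 6, 2021 to 13 Sep 2021: 219 days.
Mental Health Benefit — status full-time ✗ (requires temporary) → not eligible.
401(k) Plan — status full-time ✓; service 219 days ≥ 60 days ✓; rating 2 ≥ 2 ✓; 37 hrs/wk ≥ 30 ✓; dept Logistics ✓ → eligible.
Backup Childcare — status full-time ✓ (not excluded); service 219 days < 1 year (≈365 days) ✗ → not eligible.
Internet Stipend — status full-time ✗ (requires part-time or seasonal) → not eligible.
Dental Plan — service 219 days ≥ 180 days ✓; grade Band 4 ≥ Band 3 ✓; dept Logistics ✗ → not eligible.
Tuition Reimbursement — status full-time ✓; service 219 days < 9 months (≈270 days) ✗ → not eligible.
Fitness Allowance — service 219 days ≥ 6 months (≈180 days) ✓; rating 2 ≥ 2 ✓; dept Logistics ✗ → not eligible.
Phone Allowance — service 219 days ≥ 3 months (≈90 days) ✓; age 19 < 25 ✗ → not eligible.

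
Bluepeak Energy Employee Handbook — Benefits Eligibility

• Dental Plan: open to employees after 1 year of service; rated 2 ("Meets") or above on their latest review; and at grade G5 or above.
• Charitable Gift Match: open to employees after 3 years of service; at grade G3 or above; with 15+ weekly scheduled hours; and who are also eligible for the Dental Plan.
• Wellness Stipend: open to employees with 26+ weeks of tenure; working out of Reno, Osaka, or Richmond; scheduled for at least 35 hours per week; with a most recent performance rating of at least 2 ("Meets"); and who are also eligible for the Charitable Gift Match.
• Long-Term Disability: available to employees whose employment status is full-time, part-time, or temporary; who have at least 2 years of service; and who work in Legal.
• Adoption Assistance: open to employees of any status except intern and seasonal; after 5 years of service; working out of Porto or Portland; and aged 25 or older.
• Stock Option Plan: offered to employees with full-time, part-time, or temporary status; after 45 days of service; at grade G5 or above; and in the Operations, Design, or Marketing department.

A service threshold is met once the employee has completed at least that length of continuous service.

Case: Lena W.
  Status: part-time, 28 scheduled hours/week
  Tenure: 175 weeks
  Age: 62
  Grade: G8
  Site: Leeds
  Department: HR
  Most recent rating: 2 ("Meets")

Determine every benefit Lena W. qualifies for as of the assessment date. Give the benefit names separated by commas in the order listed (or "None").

Dental Plan, Charitable Gift Match

Dental Plan — service 175 weeks ≥ 1 year (≈365 days) ✓; rating 2 ≥ 2 ✓; grade G8 ≥ G5 ✓ → eligible.
Charitable Gift Match — service 175 weeks ≥ 3 years (≈1095 days) ✓; grade G8 ≥ G3 ✓; 28 hrs/wk ≥ 15 ✓; eligible for Dental Plan ✓ → eligible.
Wellness Stipend — service 175 weeks ≥ 26 weeks ✓; site Leeds ✗ (not Reno, Osaka, or Richmond) → not eligible.
Long-Term Disability — status part-time ✓; service 175 weeks ≥ 2 years (≈730 days) ✓; dept HR ✗ → not eligible.
Adoption Assistance — status part-time ✓ (not excluded); service 175 weeks < 5 years (≈1825 days) ✗ → not eligible.
Stock Option Plan — status part-time ✓; service 175 weeks ≥ 45 days ✓; grade G8 ≥ G5 ✓; dept HR ✗ → not eligible.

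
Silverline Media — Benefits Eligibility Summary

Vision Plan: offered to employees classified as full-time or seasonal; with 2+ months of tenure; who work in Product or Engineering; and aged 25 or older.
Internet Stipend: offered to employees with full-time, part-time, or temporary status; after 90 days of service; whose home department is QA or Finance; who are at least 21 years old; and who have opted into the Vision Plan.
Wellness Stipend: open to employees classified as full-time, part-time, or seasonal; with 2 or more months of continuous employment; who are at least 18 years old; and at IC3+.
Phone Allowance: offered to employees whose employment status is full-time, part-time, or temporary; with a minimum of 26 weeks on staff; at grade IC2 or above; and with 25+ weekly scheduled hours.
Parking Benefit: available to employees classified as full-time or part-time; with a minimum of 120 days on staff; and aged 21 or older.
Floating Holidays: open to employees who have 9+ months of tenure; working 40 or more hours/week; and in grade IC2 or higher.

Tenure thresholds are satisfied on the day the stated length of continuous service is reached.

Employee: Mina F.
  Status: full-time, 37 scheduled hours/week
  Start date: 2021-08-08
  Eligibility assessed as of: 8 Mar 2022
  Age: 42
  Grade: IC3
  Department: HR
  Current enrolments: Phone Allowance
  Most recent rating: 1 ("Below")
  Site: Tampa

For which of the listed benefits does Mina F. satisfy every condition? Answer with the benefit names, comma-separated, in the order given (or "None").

Service from 2021-08-08 to 8 Mar 2022: 212 days.
Vision Plan — status full-time ✓; service 212 days ≥ 2 months (≈60 days) ✓; dept HR ✗ → not eligible.
Internet Stipend — status full-time ✓; service 212 days ≥ 90 days ✓; dept HR ✗ → not eligible.
Wellness Stipend — status full-time ✓; service 212 days ≥ 2 months (≈60 days) ✓; age 42 ≥ 18 ✓; grade IC3 ≥ IC3 ✓ → eligible.
Phone Allowance — status full-time ✓; service 212 days ≥ 26 weeks (≈182 days) ✓; grade IC3 ≥ IC2 ✓; 37 hrs/wk ≥ 25 ✓ → eligible.
Parking Benefit — status full-time ✓; service 212 days ≥ 120 days ✓; age 42 ≥ 21 ✓ → eligible.
Floating Holidays — service 212 days < 9 months (≈270 days) ✗ → not eligible.

Wellness Stipend, Phone Allowance, Parking Benefit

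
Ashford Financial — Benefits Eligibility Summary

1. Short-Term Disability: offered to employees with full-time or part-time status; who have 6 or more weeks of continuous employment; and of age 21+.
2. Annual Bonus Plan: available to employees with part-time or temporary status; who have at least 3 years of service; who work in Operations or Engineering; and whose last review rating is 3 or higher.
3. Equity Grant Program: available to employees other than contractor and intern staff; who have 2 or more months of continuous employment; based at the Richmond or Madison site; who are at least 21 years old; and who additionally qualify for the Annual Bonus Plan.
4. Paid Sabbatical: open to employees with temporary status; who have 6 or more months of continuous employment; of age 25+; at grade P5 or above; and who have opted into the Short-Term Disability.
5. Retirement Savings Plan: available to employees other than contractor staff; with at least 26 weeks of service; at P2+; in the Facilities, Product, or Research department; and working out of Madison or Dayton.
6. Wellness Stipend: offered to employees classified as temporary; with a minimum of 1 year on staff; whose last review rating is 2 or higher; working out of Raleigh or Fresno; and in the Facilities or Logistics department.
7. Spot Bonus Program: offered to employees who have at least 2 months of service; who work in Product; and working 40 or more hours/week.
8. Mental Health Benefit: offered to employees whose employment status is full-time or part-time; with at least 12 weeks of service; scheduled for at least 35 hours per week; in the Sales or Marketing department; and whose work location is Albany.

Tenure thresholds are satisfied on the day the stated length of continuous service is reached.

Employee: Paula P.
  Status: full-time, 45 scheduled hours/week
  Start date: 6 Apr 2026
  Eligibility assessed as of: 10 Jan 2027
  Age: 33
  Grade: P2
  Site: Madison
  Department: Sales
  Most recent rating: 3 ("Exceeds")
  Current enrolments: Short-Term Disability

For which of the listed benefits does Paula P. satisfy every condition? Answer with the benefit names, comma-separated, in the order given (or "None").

Service from 6 Apr 2026 to 10 Jan 2027: 279 days.
Short-Term Disability — status full-time ✓; service 279 days ≥ 6 weeks (≈42 days) ✓; age 33 ≥ 21 ✓ → eligible.
Annual Bonus Plan — status full-time ✗ (requires part-time or temporary) → not eligible.
Equity Grant Program — status full-time ✓ (not excluded); service 279 days ≥ 2 months (≈60 days) ✓; site Madison ✓; age 33 ≥ 21 ✓; not eligible for Annual Bonus Plan ✗ → not eligible.
Paid Sabbatical — status full-time ✗ (requires temporary) → not eligible.
Retirement Savings Plan — status full-time ✓ (not excluded); service 279 days ≥ 26 weeks (≈182 days) ✓; grade P2 ≥ P2 ✓; dept Sales ✗ → not eligible.
Wellness Stipend — status full-time ✗ (requires temporary) → not eligible.
Spot Bonus Program — service 279 days ≥ 2 months (≈60 days) ✓; dept Sales ✗ → not eligible.
Mental Health Benefit — status full-time ✓; service 279 days ≥ 12 weeks (≈84 days) ✓; 45 hrs/wk ≥ 35 ✓; dept Sales ✓; site Madison ✗ (not Albany) → not eligible.

Short-Term Disability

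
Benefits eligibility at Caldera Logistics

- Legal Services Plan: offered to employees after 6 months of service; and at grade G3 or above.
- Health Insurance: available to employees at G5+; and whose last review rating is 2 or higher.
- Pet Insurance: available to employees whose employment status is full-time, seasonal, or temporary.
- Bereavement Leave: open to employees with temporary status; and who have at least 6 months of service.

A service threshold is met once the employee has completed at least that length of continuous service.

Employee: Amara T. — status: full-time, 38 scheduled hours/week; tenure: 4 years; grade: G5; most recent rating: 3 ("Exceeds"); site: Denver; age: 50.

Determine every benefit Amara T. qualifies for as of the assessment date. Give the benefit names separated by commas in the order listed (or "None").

Legal Services Plan — service 4 years ≥ 6 months (≈180 days) ✓; grade G5 ≥ G3 ✓ → eligible.
Health Insurance — grade G5 ≥ G5 ✓; rating 3 ≥ 2 ✓ → eligible.
Pet Insurance — status full-time ✓ → eligible.
Bereavement Leave — status full-time ✗ (requires temporary) → not eligible.

Legal Services Plan, Health Insurance, Pet Insurance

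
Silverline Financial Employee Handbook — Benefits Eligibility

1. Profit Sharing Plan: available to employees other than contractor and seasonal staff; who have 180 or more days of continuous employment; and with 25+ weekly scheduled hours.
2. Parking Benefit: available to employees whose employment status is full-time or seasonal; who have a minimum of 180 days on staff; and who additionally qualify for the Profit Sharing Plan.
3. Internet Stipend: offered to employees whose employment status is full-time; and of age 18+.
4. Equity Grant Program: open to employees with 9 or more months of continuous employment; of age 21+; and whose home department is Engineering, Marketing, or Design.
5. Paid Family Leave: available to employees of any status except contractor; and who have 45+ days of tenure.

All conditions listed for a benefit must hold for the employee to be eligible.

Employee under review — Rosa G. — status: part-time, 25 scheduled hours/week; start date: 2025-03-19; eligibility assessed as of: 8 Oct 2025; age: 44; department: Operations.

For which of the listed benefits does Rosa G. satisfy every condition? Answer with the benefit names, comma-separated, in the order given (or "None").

Service from 2025-03-19 to 8 Oct 2025: 203 days.
Profit Sharing Plan — status part-time ✓ (not excluded); service 203 days ≥ 180 days ✓; 25 hrs/wk ≥ 25 ✓ → eligible.
Parking Benefit — status part-time ✗ (requires full-time or seasonal) → not eligible.
Internet Stipend — status part-time ✗ (requires full-time) → not eligible.
Equity Grant Program — service 203 days < 9 months (≈270 days) ✗ → not eligible.
Paid Family Leave — status part-time ✓ (not excluded); service 203 days ≥ 45 days ✓ → eligible.

Profit Sharing Plan, Paid Family Leave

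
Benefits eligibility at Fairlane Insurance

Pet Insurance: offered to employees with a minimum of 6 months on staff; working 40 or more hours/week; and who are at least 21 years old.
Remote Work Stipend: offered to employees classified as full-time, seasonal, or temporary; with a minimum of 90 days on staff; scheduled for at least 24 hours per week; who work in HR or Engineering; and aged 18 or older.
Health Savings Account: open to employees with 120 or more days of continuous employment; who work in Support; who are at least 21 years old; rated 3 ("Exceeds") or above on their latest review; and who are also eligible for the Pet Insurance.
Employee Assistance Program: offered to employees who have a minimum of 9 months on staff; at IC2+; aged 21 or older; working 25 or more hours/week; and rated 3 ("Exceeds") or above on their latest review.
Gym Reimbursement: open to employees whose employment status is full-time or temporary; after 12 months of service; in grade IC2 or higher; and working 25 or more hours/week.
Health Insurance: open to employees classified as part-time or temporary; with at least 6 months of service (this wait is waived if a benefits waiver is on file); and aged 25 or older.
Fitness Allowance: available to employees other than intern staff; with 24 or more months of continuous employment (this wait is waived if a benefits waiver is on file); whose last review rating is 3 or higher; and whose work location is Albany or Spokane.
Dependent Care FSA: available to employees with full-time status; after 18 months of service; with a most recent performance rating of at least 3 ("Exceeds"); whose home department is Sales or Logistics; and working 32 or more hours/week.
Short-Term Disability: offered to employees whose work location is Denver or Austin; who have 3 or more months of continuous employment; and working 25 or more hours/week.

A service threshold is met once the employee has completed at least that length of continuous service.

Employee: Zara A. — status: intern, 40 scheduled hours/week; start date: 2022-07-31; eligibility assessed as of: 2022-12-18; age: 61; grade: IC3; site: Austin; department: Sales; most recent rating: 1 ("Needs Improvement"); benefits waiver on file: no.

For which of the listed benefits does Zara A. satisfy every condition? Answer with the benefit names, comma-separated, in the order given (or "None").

Service from 2022-07-31 to 2022-12-18: 140 days.
Pet Insurance — service 140 days < 6 months (≈180 days) ✗ → not eligible.
Remote Work Stipend — status intern ✗ (requires full-time, seasonal, or temporary) → not eligible.
Health Savings Account — service 140 days ≥ 120 days ✓; dept Sales ✗ → not eligible.
Employee Assistance Program — service 140 days < 9 months (≈270 days) ✗ → not eligible.
Gym Reimbursement — status intern ✗ (requires full-time or temporary) → not eligible.
Health Insurance — status intern ✗ (requires part-time or temporary) → not eligible.
Fitness Allowance — status intern ✗ (excluded) → not eligible.
Dependent Care FSA — status intern ✗ (requires full-time) → not eligible.
Short-Term Disability — site Austin ✓; service 140 days ≥ 3 months (≈90 days) ✓; 40 hrs/wk ≥ 25 ✓ → eligible.

Short-Term Disability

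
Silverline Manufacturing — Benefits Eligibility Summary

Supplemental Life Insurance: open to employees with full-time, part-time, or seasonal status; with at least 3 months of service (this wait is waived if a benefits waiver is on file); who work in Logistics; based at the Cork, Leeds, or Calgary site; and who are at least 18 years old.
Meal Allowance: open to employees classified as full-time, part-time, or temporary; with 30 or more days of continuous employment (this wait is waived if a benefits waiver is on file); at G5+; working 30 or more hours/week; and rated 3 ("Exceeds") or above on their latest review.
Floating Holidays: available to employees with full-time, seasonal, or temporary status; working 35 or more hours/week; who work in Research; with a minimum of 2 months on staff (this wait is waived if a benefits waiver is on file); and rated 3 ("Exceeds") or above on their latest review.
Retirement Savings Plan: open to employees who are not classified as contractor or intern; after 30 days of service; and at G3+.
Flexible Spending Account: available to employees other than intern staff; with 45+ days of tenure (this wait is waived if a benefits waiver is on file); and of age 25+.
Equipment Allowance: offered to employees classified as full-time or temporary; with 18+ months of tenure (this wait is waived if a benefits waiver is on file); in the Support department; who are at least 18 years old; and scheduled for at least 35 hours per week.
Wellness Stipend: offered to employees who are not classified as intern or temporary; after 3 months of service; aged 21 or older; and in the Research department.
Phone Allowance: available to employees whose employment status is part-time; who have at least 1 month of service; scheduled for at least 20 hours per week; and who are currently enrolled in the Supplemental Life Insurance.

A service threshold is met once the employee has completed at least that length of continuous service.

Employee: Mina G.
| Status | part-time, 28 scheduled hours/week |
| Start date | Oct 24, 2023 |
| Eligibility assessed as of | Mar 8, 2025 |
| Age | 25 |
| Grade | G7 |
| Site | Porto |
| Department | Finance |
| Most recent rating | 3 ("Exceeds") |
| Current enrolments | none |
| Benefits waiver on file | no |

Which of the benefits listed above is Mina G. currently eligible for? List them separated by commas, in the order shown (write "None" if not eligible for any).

Retirement Savings Plan, Flexible Spending Account

Service from Oct 24, 2023 to Mar 8, 2025: 501 days.
Supplemental Life Insurance — status part-time ✓; no waiver, service 501 days ≥ 3 months (≈90 days) ✓; dept Finance ✗ → not eligible.
Meal Allowance — status part-time ✓; no waiver, service 501 days ≥ 30 days ✓; grade G7 ≥ G5 ✓; 28 hrs/wk < 30 ✗ → not eligible.
Floating Holidays — status part-time ✗ (requires full-time, seasonal, or temporary) → not eligible.
Retirement Savings Plan — status part-time ✓ (not excluded); service 501 days ≥ 30 days ✓; grade G7 ≥ G3 ✓ → eligible.
Flexible Spending Account — status part-time ✓ (not excluded); no waiver, service 501 days ≥ 45 days ✓; age 25 ≥ 25 ✓ → eligible.
Equipment Allowance — status part-time ✗ (requires full-time or temporary) → not eligible.
Wellness Stipend — status part-time ✓ (not excluded); service 501 days ≥ 3 months (≈90 days) ✓; age 25 ≥ 21 ✓; dept Finance ✗ → not eligible.
Phone Allowance — status part-time ✓; service 501 days ≥ 1 month (≈30 days) ✓; 28 hrs/wk ≥ 20 ✓; not enrolled in Supplemental Life Insurance ✗ → not eligible.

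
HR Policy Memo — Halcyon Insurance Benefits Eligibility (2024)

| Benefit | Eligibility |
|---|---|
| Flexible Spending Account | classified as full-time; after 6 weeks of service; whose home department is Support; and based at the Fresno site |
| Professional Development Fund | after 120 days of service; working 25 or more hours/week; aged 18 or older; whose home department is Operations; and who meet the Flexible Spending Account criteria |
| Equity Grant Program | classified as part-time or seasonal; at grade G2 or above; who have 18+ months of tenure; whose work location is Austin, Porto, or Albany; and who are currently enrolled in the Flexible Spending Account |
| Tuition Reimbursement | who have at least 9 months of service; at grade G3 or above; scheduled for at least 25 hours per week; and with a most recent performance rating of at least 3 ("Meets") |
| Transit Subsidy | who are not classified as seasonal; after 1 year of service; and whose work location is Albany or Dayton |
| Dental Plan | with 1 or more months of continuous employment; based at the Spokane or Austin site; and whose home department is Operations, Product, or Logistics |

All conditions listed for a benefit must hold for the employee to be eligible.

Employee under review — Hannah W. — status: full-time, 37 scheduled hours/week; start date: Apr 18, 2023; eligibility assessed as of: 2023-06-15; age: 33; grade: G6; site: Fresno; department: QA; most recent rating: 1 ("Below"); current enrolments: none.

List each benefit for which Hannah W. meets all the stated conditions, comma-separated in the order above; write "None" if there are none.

None

Service from Apr 18, 2023 to 2023-06-15: 58 days.
Flexible Spending Account — status full-time ✓; service 58 days ≥ 6 weeks (≈42 days) ✓; dept QA ✗ → not eligible.
Professional Development Fund — service 58 days < 120 days ✗ → not eligible.
Equity Grant Program — status full-time ✗ (requires part-time or seasonal) → not eligible.
Tuition Reimbursement — service 58 days < 9 months (≈270 days) ✗ → not eligible.
Transit Subsidy — status full-time ✓ (not excluded); service 58 days < 1 year (≈365 days) ✗ → not eligible.
Dental Plan — service 58 days ≥ 1 month (≈30 days) ✓; site Fresno ✗ (not Spokane or Austin) → not eligible.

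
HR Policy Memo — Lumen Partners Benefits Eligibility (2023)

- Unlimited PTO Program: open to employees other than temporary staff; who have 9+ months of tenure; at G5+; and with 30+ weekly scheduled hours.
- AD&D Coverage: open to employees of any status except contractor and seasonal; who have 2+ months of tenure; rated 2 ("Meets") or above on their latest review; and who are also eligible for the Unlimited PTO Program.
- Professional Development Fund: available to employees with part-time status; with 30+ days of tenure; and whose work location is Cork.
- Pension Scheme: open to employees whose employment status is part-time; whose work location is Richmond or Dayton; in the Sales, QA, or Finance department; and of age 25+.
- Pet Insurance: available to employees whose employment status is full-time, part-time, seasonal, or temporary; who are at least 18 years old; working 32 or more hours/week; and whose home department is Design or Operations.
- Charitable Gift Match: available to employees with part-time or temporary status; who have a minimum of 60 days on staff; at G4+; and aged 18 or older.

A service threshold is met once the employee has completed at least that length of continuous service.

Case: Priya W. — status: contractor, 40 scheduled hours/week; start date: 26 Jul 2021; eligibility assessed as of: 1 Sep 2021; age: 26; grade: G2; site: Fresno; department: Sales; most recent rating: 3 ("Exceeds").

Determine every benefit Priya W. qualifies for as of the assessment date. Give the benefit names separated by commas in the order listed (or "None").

None

Service from 26 Jul 2021 to 1 Sep 2021: 37 days.
Unlimited PTO Program — status contractor ✓ (not excluded); service 37 days < 9 months (≈270 days) ✗ → not eligible.
AD&D Coverage — status contractor ✗ (excluded) → not eligible.
Professional Development Fund — status contractor ✗ (requires part-time) → not eligible.
Pension Scheme — status contractor ✗ (requires part-time) → not eligible.
Pet Insurance — status contractor ✗ (requires full-time, part-time, seasonal, or temporary) → not eligible.
Charitable Gift Match — status contractor ✗ (requires part-time or temporary) → not eligible.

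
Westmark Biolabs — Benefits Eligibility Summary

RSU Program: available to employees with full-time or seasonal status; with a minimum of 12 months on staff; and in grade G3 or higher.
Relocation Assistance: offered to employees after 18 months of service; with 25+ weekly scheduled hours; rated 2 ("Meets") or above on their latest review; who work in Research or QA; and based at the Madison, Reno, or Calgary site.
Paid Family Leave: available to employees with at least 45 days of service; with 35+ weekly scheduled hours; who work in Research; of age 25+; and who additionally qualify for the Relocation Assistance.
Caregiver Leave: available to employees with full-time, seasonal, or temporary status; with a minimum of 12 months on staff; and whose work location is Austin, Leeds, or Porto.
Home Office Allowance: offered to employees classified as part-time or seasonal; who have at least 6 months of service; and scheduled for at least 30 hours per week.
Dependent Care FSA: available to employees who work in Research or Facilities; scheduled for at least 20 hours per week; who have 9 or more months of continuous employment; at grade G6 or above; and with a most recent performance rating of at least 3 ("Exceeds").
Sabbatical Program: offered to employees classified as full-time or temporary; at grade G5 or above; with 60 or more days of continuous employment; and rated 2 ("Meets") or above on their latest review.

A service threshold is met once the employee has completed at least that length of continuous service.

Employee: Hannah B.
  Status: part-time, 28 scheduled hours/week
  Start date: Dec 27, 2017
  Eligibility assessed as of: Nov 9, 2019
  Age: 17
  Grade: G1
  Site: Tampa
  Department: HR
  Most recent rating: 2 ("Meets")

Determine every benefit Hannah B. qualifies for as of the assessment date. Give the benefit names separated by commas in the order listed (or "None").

Service from Dec 27, 2017 to Nov 9, 2019: 682 days.
RSU Program — status part-time ✗ (requires full-time or seasonal) → not eligible.
Relocation Assistance — service 682 days ≥ 18 months (≈540 days) ✓; 28 hrs/wk ≥ 25 ✓; rating 2 ≥ 2 ✓; dept HR ✗ → not eligible.
Paid Family Leave — service 682 days ≥ 45 days ✓; 28 hrs/wk < 35 ✗ → not eligible.
Caregiver Leave — status part-time ✗ (requires full-time, seasonal, or temporary) → not eligible.
Home Office Allowance — status part-time ✓; service 682 days ≥ 6 months (≈180 days) ✓; 28 hrs/wk < 30 ✗ → not eligible.
Dependent Care FSA — dept HR ✗ → not eligible.
Sabbatical Program — status part-time ✗ (requires full-time or temporary) → not eligible.

None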